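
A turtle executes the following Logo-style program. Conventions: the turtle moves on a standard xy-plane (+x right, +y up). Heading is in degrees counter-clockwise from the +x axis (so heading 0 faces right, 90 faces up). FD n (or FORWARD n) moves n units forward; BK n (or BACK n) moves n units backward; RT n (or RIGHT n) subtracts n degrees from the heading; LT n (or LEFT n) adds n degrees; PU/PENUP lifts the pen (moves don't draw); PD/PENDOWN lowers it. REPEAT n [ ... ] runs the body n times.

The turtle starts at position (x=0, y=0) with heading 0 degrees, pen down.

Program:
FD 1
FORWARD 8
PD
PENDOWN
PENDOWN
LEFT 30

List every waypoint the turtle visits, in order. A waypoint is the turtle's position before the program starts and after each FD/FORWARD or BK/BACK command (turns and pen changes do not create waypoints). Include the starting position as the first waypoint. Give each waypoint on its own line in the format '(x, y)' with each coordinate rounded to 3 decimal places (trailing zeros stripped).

Executing turtle program step by step:
Start: pos=(0,0), heading=0, pen down
FD 1: (0,0) -> (1,0) [heading=0, draw]
FD 8: (1,0) -> (9,0) [heading=0, draw]
PD: pen down
PD: pen down
PD: pen down
LT 30: heading 0 -> 30
Final: pos=(9,0), heading=30, 2 segment(s) drawn
Waypoints (3 total):
(0, 0)
(1, 0)
(9, 0)

Answer: (0, 0)
(1, 0)
(9, 0)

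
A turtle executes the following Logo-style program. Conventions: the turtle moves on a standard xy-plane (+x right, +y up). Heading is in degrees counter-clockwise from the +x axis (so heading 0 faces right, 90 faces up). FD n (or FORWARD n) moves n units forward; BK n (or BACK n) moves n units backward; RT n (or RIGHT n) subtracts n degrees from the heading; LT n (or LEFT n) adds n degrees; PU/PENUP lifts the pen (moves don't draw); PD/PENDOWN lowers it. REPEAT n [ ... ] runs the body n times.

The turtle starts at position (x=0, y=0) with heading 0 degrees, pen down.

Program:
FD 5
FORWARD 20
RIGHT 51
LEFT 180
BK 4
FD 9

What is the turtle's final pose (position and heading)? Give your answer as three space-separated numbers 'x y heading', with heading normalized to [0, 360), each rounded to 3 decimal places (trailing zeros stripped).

Answer: 21.853 3.886 129

Derivation:
Executing turtle program step by step:
Start: pos=(0,0), heading=0, pen down
FD 5: (0,0) -> (5,0) [heading=0, draw]
FD 20: (5,0) -> (25,0) [heading=0, draw]
RT 51: heading 0 -> 309
LT 180: heading 309 -> 129
BK 4: (25,0) -> (27.517,-3.109) [heading=129, draw]
FD 9: (27.517,-3.109) -> (21.853,3.886) [heading=129, draw]
Final: pos=(21.853,3.886), heading=129, 4 segment(s) drawn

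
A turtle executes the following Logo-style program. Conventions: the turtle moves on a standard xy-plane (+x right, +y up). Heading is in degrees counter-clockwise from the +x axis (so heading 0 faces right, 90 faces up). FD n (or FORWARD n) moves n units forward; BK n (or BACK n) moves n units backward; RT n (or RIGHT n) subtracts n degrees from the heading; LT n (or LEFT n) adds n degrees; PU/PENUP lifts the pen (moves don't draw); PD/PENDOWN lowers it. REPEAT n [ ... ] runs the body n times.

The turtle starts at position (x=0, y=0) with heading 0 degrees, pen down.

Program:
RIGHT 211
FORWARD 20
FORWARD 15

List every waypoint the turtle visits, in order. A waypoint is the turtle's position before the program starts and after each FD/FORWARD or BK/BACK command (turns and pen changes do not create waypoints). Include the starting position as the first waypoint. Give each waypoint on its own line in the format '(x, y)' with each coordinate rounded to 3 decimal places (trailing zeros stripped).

Executing turtle program step by step:
Start: pos=(0,0), heading=0, pen down
RT 211: heading 0 -> 149
FD 20: (0,0) -> (-17.143,10.301) [heading=149, draw]
FD 15: (-17.143,10.301) -> (-30.001,18.026) [heading=149, draw]
Final: pos=(-30.001,18.026), heading=149, 2 segment(s) drawn
Waypoints (3 total):
(0, 0)
(-17.143, 10.301)
(-30.001, 18.026)

Answer: (0, 0)
(-17.143, 10.301)
(-30.001, 18.026)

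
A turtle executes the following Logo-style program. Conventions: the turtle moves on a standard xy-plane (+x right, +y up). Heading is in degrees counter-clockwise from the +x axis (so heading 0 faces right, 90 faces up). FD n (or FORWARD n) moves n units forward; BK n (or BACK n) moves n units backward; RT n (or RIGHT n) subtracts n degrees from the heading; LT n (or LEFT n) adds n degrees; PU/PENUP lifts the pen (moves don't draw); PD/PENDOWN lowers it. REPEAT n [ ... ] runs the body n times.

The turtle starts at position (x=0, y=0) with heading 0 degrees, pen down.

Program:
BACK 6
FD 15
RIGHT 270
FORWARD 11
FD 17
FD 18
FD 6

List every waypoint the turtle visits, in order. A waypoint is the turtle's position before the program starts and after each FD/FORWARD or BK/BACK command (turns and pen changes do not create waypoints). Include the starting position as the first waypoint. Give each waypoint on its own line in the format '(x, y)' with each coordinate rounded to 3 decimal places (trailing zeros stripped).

Answer: (0, 0)
(-6, 0)
(9, 0)
(9, 11)
(9, 28)
(9, 46)
(9, 52)

Derivation:
Executing turtle program step by step:
Start: pos=(0,0), heading=0, pen down
BK 6: (0,0) -> (-6,0) [heading=0, draw]
FD 15: (-6,0) -> (9,0) [heading=0, draw]
RT 270: heading 0 -> 90
FD 11: (9,0) -> (9,11) [heading=90, draw]
FD 17: (9,11) -> (9,28) [heading=90, draw]
FD 18: (9,28) -> (9,46) [heading=90, draw]
FD 6: (9,46) -> (9,52) [heading=90, draw]
Final: pos=(9,52), heading=90, 6 segment(s) drawn
Waypoints (7 total):
(0, 0)
(-6, 0)
(9, 0)
(9, 11)
(9, 28)
(9, 46)
(9, 52)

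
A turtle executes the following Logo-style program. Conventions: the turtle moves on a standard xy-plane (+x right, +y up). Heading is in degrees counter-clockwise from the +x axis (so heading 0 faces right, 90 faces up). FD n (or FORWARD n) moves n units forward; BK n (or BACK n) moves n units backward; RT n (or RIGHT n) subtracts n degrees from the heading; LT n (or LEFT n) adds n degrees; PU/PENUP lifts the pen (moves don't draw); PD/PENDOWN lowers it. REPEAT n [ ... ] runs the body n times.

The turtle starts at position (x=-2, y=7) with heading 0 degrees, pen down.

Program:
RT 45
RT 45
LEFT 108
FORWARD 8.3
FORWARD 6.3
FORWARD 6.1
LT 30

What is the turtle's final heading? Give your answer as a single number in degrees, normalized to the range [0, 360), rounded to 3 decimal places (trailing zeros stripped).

Answer: 48

Derivation:
Executing turtle program step by step:
Start: pos=(-2,7), heading=0, pen down
RT 45: heading 0 -> 315
RT 45: heading 315 -> 270
LT 108: heading 270 -> 18
FD 8.3: (-2,7) -> (5.894,9.565) [heading=18, draw]
FD 6.3: (5.894,9.565) -> (11.885,11.512) [heading=18, draw]
FD 6.1: (11.885,11.512) -> (17.687,13.397) [heading=18, draw]
LT 30: heading 18 -> 48
Final: pos=(17.687,13.397), heading=48, 3 segment(s) drawn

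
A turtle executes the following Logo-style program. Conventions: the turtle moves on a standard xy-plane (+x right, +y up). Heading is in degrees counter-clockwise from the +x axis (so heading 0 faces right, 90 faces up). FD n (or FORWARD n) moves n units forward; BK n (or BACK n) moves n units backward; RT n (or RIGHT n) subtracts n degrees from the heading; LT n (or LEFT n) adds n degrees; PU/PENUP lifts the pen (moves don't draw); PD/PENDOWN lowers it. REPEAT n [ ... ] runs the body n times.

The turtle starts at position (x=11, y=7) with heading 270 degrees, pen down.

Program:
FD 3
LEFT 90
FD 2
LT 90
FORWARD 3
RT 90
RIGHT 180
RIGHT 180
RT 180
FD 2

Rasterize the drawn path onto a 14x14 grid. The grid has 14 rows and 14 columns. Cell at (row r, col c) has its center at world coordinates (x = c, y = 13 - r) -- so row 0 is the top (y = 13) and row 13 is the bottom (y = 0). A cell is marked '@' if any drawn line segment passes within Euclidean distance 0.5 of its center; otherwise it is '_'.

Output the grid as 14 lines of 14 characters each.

Answer: ______________
______________
______________
______________
______________
______________
___________@@@
___________@_@
___________@_@
___________@@@
______________
______________
______________
______________

Derivation:
Segment 0: (11,7) -> (11,4)
Segment 1: (11,4) -> (13,4)
Segment 2: (13,4) -> (13,7)
Segment 3: (13,7) -> (11,7)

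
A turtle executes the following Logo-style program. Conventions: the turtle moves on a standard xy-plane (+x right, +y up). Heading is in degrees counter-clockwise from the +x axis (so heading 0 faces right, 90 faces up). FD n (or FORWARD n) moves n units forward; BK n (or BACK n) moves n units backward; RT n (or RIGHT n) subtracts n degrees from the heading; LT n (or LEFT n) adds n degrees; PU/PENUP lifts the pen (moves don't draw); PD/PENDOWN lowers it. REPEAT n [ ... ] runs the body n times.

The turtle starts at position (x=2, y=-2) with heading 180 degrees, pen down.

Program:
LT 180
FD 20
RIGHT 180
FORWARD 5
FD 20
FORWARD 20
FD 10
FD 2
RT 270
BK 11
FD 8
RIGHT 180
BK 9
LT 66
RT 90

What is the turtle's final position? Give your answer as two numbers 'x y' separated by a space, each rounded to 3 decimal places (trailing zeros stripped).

Executing turtle program step by step:
Start: pos=(2,-2), heading=180, pen down
LT 180: heading 180 -> 0
FD 20: (2,-2) -> (22,-2) [heading=0, draw]
RT 180: heading 0 -> 180
FD 5: (22,-2) -> (17,-2) [heading=180, draw]
FD 20: (17,-2) -> (-3,-2) [heading=180, draw]
FD 20: (-3,-2) -> (-23,-2) [heading=180, draw]
FD 10: (-23,-2) -> (-33,-2) [heading=180, draw]
FD 2: (-33,-2) -> (-35,-2) [heading=180, draw]
RT 270: heading 180 -> 270
BK 11: (-35,-2) -> (-35,9) [heading=270, draw]
FD 8: (-35,9) -> (-35,1) [heading=270, draw]
RT 180: heading 270 -> 90
BK 9: (-35,1) -> (-35,-8) [heading=90, draw]
LT 66: heading 90 -> 156
RT 90: heading 156 -> 66
Final: pos=(-35,-8), heading=66, 9 segment(s) drawn

Answer: -35 -8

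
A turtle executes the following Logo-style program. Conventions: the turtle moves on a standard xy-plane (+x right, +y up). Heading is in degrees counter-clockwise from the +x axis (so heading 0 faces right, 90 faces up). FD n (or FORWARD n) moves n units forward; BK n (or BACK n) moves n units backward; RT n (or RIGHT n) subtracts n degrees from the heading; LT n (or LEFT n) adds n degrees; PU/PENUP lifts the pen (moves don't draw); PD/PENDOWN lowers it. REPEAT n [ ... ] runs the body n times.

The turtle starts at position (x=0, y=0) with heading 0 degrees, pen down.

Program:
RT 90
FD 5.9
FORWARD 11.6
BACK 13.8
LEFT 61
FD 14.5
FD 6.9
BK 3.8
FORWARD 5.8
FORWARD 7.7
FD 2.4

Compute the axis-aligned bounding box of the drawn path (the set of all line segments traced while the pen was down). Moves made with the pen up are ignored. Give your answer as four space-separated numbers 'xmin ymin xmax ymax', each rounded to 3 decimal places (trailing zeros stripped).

Answer: 0 -19.941 29.3 0

Derivation:
Executing turtle program step by step:
Start: pos=(0,0), heading=0, pen down
RT 90: heading 0 -> 270
FD 5.9: (0,0) -> (0,-5.9) [heading=270, draw]
FD 11.6: (0,-5.9) -> (0,-17.5) [heading=270, draw]
BK 13.8: (0,-17.5) -> (0,-3.7) [heading=270, draw]
LT 61: heading 270 -> 331
FD 14.5: (0,-3.7) -> (12.682,-10.73) [heading=331, draw]
FD 6.9: (12.682,-10.73) -> (18.717,-14.075) [heading=331, draw]
BK 3.8: (18.717,-14.075) -> (15.393,-12.233) [heading=331, draw]
FD 5.8: (15.393,-12.233) -> (20.466,-15.045) [heading=331, draw]
FD 7.7: (20.466,-15.045) -> (27.201,-18.778) [heading=331, draw]
FD 2.4: (27.201,-18.778) -> (29.3,-19.941) [heading=331, draw]
Final: pos=(29.3,-19.941), heading=331, 9 segment(s) drawn

Segment endpoints: x in {0, 0, 0, 0, 12.682, 15.393, 18.717, 20.466, 27.201, 29.3}, y in {-19.941, -18.778, -17.5, -15.045, -14.075, -12.233, -10.73, -5.9, -3.7, 0}
xmin=0, ymin=-19.941, xmax=29.3, ymax=0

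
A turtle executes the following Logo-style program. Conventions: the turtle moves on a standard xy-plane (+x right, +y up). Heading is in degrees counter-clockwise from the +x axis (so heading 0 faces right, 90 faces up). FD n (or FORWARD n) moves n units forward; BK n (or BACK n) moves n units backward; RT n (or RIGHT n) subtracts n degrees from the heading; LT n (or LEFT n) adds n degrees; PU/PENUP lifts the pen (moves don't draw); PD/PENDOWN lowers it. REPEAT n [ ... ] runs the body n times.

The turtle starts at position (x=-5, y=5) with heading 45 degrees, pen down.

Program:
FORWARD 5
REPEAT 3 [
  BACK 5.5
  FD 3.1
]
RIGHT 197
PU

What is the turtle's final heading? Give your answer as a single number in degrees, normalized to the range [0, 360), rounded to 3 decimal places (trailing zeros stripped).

Answer: 208

Derivation:
Executing turtle program step by step:
Start: pos=(-5,5), heading=45, pen down
FD 5: (-5,5) -> (-1.464,8.536) [heading=45, draw]
REPEAT 3 [
  -- iteration 1/3 --
  BK 5.5: (-1.464,8.536) -> (-5.354,4.646) [heading=45, draw]
  FD 3.1: (-5.354,4.646) -> (-3.162,6.838) [heading=45, draw]
  -- iteration 2/3 --
  BK 5.5: (-3.162,6.838) -> (-7.051,2.949) [heading=45, draw]
  FD 3.1: (-7.051,2.949) -> (-4.859,5.141) [heading=45, draw]
  -- iteration 3/3 --
  BK 5.5: (-4.859,5.141) -> (-8.748,1.252) [heading=45, draw]
  FD 3.1: (-8.748,1.252) -> (-6.556,3.444) [heading=45, draw]
]
RT 197: heading 45 -> 208
PU: pen up
Final: pos=(-6.556,3.444), heading=208, 7 segment(s) drawn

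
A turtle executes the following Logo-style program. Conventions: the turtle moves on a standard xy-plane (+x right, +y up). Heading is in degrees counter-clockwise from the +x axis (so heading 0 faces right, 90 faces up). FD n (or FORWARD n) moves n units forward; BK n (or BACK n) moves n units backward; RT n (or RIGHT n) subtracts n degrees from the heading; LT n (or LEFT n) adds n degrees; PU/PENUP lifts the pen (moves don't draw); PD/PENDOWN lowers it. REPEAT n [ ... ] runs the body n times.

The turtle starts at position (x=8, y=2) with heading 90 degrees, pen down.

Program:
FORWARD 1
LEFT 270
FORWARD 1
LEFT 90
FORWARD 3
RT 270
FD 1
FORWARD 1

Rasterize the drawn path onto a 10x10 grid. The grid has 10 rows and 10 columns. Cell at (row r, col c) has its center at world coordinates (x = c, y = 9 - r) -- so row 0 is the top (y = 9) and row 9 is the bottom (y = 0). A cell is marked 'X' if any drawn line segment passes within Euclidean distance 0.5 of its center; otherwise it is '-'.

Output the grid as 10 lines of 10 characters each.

Answer: ----------
----------
----------
-------XXX
---------X
---------X
--------XX
--------X-
----------
----------

Derivation:
Segment 0: (8,2) -> (8,3)
Segment 1: (8,3) -> (9,3)
Segment 2: (9,3) -> (9,6)
Segment 3: (9,6) -> (8,6)
Segment 4: (8,6) -> (7,6)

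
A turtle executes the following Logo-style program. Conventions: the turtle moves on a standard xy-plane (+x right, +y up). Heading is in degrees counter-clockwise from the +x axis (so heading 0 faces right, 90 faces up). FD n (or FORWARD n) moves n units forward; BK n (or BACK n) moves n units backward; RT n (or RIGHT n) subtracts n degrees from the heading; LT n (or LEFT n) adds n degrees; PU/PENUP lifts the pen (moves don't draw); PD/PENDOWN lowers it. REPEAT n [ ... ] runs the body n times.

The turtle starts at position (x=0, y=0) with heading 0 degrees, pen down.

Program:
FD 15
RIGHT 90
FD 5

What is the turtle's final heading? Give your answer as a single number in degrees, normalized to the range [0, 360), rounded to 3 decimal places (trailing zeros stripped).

Answer: 270

Derivation:
Executing turtle program step by step:
Start: pos=(0,0), heading=0, pen down
FD 15: (0,0) -> (15,0) [heading=0, draw]
RT 90: heading 0 -> 270
FD 5: (15,0) -> (15,-5) [heading=270, draw]
Final: pos=(15,-5), heading=270, 2 segment(s) drawn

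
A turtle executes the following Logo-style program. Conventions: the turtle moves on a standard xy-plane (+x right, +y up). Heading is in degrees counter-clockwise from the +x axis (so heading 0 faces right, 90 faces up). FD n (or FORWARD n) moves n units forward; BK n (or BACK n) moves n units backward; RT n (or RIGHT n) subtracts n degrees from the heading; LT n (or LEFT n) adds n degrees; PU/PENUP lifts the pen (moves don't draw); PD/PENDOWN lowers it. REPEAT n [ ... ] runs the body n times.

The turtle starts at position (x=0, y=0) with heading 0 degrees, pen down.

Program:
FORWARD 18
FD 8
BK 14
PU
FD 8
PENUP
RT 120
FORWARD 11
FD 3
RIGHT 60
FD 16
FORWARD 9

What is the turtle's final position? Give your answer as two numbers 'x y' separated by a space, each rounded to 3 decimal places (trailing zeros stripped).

Executing turtle program step by step:
Start: pos=(0,0), heading=0, pen down
FD 18: (0,0) -> (18,0) [heading=0, draw]
FD 8: (18,0) -> (26,0) [heading=0, draw]
BK 14: (26,0) -> (12,0) [heading=0, draw]
PU: pen up
FD 8: (12,0) -> (20,0) [heading=0, move]
PU: pen up
RT 120: heading 0 -> 240
FD 11: (20,0) -> (14.5,-9.526) [heading=240, move]
FD 3: (14.5,-9.526) -> (13,-12.124) [heading=240, move]
RT 60: heading 240 -> 180
FD 16: (13,-12.124) -> (-3,-12.124) [heading=180, move]
FD 9: (-3,-12.124) -> (-12,-12.124) [heading=180, move]
Final: pos=(-12,-12.124), heading=180, 3 segment(s) drawn

Answer: -12 -12.124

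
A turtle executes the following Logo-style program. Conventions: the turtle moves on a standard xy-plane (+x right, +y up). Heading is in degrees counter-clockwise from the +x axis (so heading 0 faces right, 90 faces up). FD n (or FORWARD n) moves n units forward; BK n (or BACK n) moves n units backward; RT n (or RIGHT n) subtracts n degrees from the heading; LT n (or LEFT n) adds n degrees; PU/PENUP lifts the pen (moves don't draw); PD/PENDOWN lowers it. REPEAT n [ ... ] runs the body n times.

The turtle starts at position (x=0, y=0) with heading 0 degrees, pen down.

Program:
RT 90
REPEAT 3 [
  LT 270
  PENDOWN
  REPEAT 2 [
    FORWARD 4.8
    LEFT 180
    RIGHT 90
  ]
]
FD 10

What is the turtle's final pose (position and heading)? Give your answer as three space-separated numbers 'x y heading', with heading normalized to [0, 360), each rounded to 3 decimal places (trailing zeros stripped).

Executing turtle program step by step:
Start: pos=(0,0), heading=0, pen down
RT 90: heading 0 -> 270
REPEAT 3 [
  -- iteration 1/3 --
  LT 270: heading 270 -> 180
  PD: pen down
  REPEAT 2 [
    -- iteration 1/2 --
    FD 4.8: (0,0) -> (-4.8,0) [heading=180, draw]
    LT 180: heading 180 -> 0
    RT 90: heading 0 -> 270
    -- iteration 2/2 --
    FD 4.8: (-4.8,0) -> (-4.8,-4.8) [heading=270, draw]
    LT 180: heading 270 -> 90
    RT 90: heading 90 -> 0
  ]
  -- iteration 2/3 --
  LT 270: heading 0 -> 270
  PD: pen down
  REPEAT 2 [
    -- iteration 1/2 --
    FD 4.8: (-4.8,-4.8) -> (-4.8,-9.6) [heading=270, draw]
    LT 180: heading 270 -> 90
    RT 90: heading 90 -> 0
    -- iteration 2/2 --
    FD 4.8: (-4.8,-9.6) -> (0,-9.6) [heading=0, draw]
    LT 180: heading 0 -> 180
    RT 90: heading 180 -> 90
  ]
  -- iteration 3/3 --
  LT 270: heading 90 -> 0
  PD: pen down
  REPEAT 2 [
    -- iteration 1/2 --
    FD 4.8: (0,-9.6) -> (4.8,-9.6) [heading=0, draw]
    LT 180: heading 0 -> 180
    RT 90: heading 180 -> 90
    -- iteration 2/2 --
    FD 4.8: (4.8,-9.6) -> (4.8,-4.8) [heading=90, draw]
    LT 180: heading 90 -> 270
    RT 90: heading 270 -> 180
  ]
]
FD 10: (4.8,-4.8) -> (-5.2,-4.8) [heading=180, draw]
Final: pos=(-5.2,-4.8), heading=180, 7 segment(s) drawn

Answer: -5.2 -4.8 180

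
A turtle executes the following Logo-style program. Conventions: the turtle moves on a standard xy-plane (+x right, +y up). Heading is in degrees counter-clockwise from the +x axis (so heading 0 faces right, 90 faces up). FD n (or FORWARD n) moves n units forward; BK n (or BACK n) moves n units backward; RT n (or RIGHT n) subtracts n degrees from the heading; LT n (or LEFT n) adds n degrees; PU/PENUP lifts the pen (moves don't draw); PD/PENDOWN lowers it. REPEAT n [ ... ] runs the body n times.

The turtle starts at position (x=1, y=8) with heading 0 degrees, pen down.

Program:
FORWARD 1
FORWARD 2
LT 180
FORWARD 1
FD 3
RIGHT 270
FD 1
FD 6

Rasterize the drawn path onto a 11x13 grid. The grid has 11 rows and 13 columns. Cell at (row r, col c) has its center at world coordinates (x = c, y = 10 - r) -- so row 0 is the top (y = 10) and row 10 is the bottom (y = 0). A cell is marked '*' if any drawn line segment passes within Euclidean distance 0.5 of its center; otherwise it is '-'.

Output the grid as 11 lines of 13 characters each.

Answer: -------------
-------------
*****--------
*------------
*------------
*------------
*------------
*------------
*------------
*------------
-------------

Derivation:
Segment 0: (1,8) -> (2,8)
Segment 1: (2,8) -> (4,8)
Segment 2: (4,8) -> (3,8)
Segment 3: (3,8) -> (0,8)
Segment 4: (0,8) -> (0,7)
Segment 5: (0,7) -> (0,1)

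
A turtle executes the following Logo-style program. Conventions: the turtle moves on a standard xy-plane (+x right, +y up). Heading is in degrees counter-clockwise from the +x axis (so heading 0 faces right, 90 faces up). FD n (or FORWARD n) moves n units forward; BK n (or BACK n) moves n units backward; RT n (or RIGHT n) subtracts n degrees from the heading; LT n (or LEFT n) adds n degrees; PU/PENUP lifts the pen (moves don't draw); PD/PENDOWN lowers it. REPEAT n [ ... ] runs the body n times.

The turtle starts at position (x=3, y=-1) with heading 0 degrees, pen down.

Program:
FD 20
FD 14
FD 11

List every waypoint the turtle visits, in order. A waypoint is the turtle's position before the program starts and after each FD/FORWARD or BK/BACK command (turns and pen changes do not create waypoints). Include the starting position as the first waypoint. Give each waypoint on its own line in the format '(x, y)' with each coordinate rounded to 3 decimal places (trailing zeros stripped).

Executing turtle program step by step:
Start: pos=(3,-1), heading=0, pen down
FD 20: (3,-1) -> (23,-1) [heading=0, draw]
FD 14: (23,-1) -> (37,-1) [heading=0, draw]
FD 11: (37,-1) -> (48,-1) [heading=0, draw]
Final: pos=(48,-1), heading=0, 3 segment(s) drawn
Waypoints (4 total):
(3, -1)
(23, -1)
(37, -1)
(48, -1)

Answer: (3, -1)
(23, -1)
(37, -1)
(48, -1)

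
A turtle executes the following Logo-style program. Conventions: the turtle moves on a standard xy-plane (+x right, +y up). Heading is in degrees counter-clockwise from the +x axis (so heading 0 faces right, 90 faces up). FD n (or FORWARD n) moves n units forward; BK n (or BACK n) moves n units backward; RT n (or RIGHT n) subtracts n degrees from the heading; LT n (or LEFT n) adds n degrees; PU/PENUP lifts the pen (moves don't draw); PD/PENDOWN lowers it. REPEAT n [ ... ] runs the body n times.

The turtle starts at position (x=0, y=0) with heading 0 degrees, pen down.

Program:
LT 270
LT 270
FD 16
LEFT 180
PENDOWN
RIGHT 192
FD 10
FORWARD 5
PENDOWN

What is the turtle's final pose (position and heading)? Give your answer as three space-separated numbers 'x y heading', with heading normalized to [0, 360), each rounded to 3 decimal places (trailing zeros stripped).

Executing turtle program step by step:
Start: pos=(0,0), heading=0, pen down
LT 270: heading 0 -> 270
LT 270: heading 270 -> 180
FD 16: (0,0) -> (-16,0) [heading=180, draw]
LT 180: heading 180 -> 0
PD: pen down
RT 192: heading 0 -> 168
FD 10: (-16,0) -> (-25.781,2.079) [heading=168, draw]
FD 5: (-25.781,2.079) -> (-30.672,3.119) [heading=168, draw]
PD: pen down
Final: pos=(-30.672,3.119), heading=168, 3 segment(s) drawn

Answer: -30.672 3.119 168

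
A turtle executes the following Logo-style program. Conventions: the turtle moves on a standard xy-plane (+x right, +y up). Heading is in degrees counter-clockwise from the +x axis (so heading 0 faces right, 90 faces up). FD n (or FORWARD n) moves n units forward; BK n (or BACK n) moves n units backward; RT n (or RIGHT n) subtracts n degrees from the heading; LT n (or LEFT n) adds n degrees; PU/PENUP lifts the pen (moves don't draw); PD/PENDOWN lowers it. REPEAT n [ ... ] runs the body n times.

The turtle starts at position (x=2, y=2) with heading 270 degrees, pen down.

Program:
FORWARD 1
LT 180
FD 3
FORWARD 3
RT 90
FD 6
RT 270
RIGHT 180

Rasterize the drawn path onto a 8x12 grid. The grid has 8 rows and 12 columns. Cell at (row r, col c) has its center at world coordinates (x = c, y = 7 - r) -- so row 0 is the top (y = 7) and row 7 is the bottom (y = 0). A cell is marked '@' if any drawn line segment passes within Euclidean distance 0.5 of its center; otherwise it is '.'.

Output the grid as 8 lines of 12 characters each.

Segment 0: (2,2) -> (2,1)
Segment 1: (2,1) -> (2,4)
Segment 2: (2,4) -> (2,7)
Segment 3: (2,7) -> (8,7)

Answer: ..@@@@@@@...
..@.........
..@.........
..@.........
..@.........
..@.........
..@.........
............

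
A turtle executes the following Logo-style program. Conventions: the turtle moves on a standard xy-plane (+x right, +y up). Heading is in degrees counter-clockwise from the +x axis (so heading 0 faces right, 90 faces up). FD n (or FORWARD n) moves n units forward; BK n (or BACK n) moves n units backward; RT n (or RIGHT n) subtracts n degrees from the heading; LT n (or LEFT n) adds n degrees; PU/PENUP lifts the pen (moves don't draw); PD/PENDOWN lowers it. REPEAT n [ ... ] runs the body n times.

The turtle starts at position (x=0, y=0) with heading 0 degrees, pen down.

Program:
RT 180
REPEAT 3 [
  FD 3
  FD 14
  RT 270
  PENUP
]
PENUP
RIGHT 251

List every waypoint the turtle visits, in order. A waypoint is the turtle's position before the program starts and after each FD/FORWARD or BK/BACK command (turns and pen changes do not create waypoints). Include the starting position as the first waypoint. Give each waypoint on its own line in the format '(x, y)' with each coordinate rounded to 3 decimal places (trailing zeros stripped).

Executing turtle program step by step:
Start: pos=(0,0), heading=0, pen down
RT 180: heading 0 -> 180
REPEAT 3 [
  -- iteration 1/3 --
  FD 3: (0,0) -> (-3,0) [heading=180, draw]
  FD 14: (-3,0) -> (-17,0) [heading=180, draw]
  RT 270: heading 180 -> 270
  PU: pen up
  -- iteration 2/3 --
  FD 3: (-17,0) -> (-17,-3) [heading=270, move]
  FD 14: (-17,-3) -> (-17,-17) [heading=270, move]
  RT 270: heading 270 -> 0
  PU: pen up
  -- iteration 3/3 --
  FD 3: (-17,-17) -> (-14,-17) [heading=0, move]
  FD 14: (-14,-17) -> (0,-17) [heading=0, move]
  RT 270: heading 0 -> 90
  PU: pen up
]
PU: pen up
RT 251: heading 90 -> 199
Final: pos=(0,-17), heading=199, 2 segment(s) drawn
Waypoints (7 total):
(0, 0)
(-3, 0)
(-17, 0)
(-17, -3)
(-17, -17)
(-14, -17)
(0, -17)

Answer: (0, 0)
(-3, 0)
(-17, 0)
(-17, -3)
(-17, -17)
(-14, -17)
(0, -17)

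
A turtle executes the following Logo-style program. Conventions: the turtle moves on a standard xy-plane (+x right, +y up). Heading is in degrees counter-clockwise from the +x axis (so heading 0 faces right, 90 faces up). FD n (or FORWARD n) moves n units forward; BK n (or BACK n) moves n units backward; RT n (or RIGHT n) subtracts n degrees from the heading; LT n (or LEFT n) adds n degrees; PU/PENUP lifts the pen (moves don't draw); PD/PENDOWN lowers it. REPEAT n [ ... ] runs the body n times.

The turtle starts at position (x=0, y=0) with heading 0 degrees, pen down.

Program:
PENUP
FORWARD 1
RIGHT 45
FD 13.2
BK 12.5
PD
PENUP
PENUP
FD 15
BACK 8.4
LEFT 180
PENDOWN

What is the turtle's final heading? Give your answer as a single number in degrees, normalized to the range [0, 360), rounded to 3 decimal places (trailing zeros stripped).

Executing turtle program step by step:
Start: pos=(0,0), heading=0, pen down
PU: pen up
FD 1: (0,0) -> (1,0) [heading=0, move]
RT 45: heading 0 -> 315
FD 13.2: (1,0) -> (10.334,-9.334) [heading=315, move]
BK 12.5: (10.334,-9.334) -> (1.495,-0.495) [heading=315, move]
PD: pen down
PU: pen up
PU: pen up
FD 15: (1.495,-0.495) -> (12.102,-11.102) [heading=315, move]
BK 8.4: (12.102,-11.102) -> (6.162,-5.162) [heading=315, move]
LT 180: heading 315 -> 135
PD: pen down
Final: pos=(6.162,-5.162), heading=135, 0 segment(s) drawn

Answer: 135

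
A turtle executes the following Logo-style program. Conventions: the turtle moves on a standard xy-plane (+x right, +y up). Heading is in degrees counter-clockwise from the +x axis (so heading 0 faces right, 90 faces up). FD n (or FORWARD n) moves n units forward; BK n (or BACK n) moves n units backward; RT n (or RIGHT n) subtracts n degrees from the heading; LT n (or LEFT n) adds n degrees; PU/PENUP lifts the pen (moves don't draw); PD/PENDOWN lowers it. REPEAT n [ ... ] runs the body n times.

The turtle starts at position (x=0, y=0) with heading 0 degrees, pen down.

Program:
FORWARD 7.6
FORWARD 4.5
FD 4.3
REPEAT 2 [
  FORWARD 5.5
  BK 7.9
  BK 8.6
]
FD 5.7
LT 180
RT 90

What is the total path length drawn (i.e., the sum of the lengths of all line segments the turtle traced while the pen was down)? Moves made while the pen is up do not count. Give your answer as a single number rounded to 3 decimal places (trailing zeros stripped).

Executing turtle program step by step:
Start: pos=(0,0), heading=0, pen down
FD 7.6: (0,0) -> (7.6,0) [heading=0, draw]
FD 4.5: (7.6,0) -> (12.1,0) [heading=0, draw]
FD 4.3: (12.1,0) -> (16.4,0) [heading=0, draw]
REPEAT 2 [
  -- iteration 1/2 --
  FD 5.5: (16.4,0) -> (21.9,0) [heading=0, draw]
  BK 7.9: (21.9,0) -> (14,0) [heading=0, draw]
  BK 8.6: (14,0) -> (5.4,0) [heading=0, draw]
  -- iteration 2/2 --
  FD 5.5: (5.4,0) -> (10.9,0) [heading=0, draw]
  BK 7.9: (10.9,0) -> (3,0) [heading=0, draw]
  BK 8.6: (3,0) -> (-5.6,0) [heading=0, draw]
]
FD 5.7: (-5.6,0) -> (0.1,0) [heading=0, draw]
LT 180: heading 0 -> 180
RT 90: heading 180 -> 90
Final: pos=(0.1,0), heading=90, 10 segment(s) drawn

Segment lengths:
  seg 1: (0,0) -> (7.6,0), length = 7.6
  seg 2: (7.6,0) -> (12.1,0), length = 4.5
  seg 3: (12.1,0) -> (16.4,0), length = 4.3
  seg 4: (16.4,0) -> (21.9,0), length = 5.5
  seg 5: (21.9,0) -> (14,0), length = 7.9
  seg 6: (14,0) -> (5.4,0), length = 8.6
  seg 7: (5.4,0) -> (10.9,0), length = 5.5
  seg 8: (10.9,0) -> (3,0), length = 7.9
  seg 9: (3,0) -> (-5.6,0), length = 8.6
  seg 10: (-5.6,0) -> (0.1,0), length = 5.7
Total = 66.1

Answer: 66.1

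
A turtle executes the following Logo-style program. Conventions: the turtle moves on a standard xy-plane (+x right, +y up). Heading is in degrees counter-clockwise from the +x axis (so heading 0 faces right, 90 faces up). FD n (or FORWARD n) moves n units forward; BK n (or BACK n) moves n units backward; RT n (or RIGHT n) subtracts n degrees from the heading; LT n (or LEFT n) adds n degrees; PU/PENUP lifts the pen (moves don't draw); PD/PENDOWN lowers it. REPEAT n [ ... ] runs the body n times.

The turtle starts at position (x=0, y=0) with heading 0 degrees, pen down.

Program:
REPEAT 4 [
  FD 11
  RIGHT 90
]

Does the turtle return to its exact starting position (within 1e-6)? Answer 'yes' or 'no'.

Executing turtle program step by step:
Start: pos=(0,0), heading=0, pen down
REPEAT 4 [
  -- iteration 1/4 --
  FD 11: (0,0) -> (11,0) [heading=0, draw]
  RT 90: heading 0 -> 270
  -- iteration 2/4 --
  FD 11: (11,0) -> (11,-11) [heading=270, draw]
  RT 90: heading 270 -> 180
  -- iteration 3/4 --
  FD 11: (11,-11) -> (0,-11) [heading=180, draw]
  RT 90: heading 180 -> 90
  -- iteration 4/4 --
  FD 11: (0,-11) -> (0,0) [heading=90, draw]
  RT 90: heading 90 -> 0
]
Final: pos=(0,0), heading=0, 4 segment(s) drawn

Start position: (0, 0)
Final position: (0, 0)
Distance = 0; < 1e-6 -> CLOSED

Answer: yes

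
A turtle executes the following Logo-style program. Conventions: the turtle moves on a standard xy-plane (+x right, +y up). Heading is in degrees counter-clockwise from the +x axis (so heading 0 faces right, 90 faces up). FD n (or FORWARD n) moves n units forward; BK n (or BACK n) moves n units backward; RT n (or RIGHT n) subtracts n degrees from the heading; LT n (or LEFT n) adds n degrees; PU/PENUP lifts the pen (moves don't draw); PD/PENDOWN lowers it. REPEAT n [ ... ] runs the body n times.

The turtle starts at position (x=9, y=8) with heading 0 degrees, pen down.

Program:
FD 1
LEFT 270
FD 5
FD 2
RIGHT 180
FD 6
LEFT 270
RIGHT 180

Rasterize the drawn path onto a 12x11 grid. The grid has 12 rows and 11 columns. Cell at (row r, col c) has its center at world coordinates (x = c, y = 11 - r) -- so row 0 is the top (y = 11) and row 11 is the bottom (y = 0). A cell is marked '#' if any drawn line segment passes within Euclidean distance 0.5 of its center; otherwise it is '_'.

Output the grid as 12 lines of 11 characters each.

Segment 0: (9,8) -> (10,8)
Segment 1: (10,8) -> (10,3)
Segment 2: (10,3) -> (10,1)
Segment 3: (10,1) -> (10,7)

Answer: ___________
___________
___________
_________##
__________#
__________#
__________#
__________#
__________#
__________#
__________#
___________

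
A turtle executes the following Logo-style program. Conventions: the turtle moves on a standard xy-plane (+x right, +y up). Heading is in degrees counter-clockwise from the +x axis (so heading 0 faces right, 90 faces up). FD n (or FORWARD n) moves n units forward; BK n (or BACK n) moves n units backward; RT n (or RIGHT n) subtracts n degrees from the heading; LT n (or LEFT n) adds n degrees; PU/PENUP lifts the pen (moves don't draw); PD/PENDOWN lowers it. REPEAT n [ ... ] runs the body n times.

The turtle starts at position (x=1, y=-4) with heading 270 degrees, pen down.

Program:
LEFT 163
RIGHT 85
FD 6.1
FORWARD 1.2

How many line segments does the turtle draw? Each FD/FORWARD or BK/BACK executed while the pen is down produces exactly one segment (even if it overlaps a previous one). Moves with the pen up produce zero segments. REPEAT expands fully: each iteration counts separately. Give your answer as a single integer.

Answer: 2

Derivation:
Executing turtle program step by step:
Start: pos=(1,-4), heading=270, pen down
LT 163: heading 270 -> 73
RT 85: heading 73 -> 348
FD 6.1: (1,-4) -> (6.967,-5.268) [heading=348, draw]
FD 1.2: (6.967,-5.268) -> (8.14,-5.518) [heading=348, draw]
Final: pos=(8.14,-5.518), heading=348, 2 segment(s) drawn
Segments drawn: 2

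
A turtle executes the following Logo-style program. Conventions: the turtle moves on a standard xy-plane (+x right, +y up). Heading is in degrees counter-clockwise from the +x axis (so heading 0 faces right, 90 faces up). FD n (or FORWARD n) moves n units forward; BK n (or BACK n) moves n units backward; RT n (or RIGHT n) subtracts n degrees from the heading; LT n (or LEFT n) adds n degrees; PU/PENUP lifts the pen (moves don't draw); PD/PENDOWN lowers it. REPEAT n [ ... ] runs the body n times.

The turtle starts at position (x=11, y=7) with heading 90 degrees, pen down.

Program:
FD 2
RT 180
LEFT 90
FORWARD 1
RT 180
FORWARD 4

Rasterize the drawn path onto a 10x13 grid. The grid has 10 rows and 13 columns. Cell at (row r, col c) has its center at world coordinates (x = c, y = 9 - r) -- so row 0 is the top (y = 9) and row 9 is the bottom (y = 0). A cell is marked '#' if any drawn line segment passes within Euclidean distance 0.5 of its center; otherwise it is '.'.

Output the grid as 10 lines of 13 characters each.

Segment 0: (11,7) -> (11,9)
Segment 1: (11,9) -> (12,9)
Segment 2: (12,9) -> (8,9)

Answer: ........#####
...........#.
...........#.
.............
.............
.............
.............
.............
.............
.............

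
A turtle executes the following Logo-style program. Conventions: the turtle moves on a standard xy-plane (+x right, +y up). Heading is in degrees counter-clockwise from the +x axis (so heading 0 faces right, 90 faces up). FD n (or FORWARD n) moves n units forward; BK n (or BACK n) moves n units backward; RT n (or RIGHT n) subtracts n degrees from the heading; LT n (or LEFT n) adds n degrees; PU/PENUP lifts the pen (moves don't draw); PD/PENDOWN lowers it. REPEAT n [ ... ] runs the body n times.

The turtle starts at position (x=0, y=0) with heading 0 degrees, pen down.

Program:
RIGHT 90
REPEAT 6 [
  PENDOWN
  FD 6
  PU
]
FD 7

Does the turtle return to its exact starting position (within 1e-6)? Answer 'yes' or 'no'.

Answer: no

Derivation:
Executing turtle program step by step:
Start: pos=(0,0), heading=0, pen down
RT 90: heading 0 -> 270
REPEAT 6 [
  -- iteration 1/6 --
  PD: pen down
  FD 6: (0,0) -> (0,-6) [heading=270, draw]
  PU: pen up
  -- iteration 2/6 --
  PD: pen down
  FD 6: (0,-6) -> (0,-12) [heading=270, draw]
  PU: pen up
  -- iteration 3/6 --
  PD: pen down
  FD 6: (0,-12) -> (0,-18) [heading=270, draw]
  PU: pen up
  -- iteration 4/6 --
  PD: pen down
  FD 6: (0,-18) -> (0,-24) [heading=270, draw]
  PU: pen up
  -- iteration 5/6 --
  PD: pen down
  FD 6: (0,-24) -> (0,-30) [heading=270, draw]
  PU: pen up
  -- iteration 6/6 --
  PD: pen down
  FD 6: (0,-30) -> (0,-36) [heading=270, draw]
  PU: pen up
]
FD 7: (0,-36) -> (0,-43) [heading=270, move]
Final: pos=(0,-43), heading=270, 6 segment(s) drawn

Start position: (0, 0)
Final position: (0, -43)
Distance = 43; >= 1e-6 -> NOT closed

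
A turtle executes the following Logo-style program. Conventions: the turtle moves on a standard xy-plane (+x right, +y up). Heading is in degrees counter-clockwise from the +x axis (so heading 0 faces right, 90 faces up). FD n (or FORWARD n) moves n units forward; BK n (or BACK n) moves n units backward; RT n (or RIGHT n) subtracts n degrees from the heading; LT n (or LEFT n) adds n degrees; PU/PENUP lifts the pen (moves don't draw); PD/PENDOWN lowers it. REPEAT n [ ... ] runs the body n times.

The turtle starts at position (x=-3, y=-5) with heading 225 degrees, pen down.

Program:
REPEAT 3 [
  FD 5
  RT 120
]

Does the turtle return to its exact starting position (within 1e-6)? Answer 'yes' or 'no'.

Executing turtle program step by step:
Start: pos=(-3,-5), heading=225, pen down
REPEAT 3 [
  -- iteration 1/3 --
  FD 5: (-3,-5) -> (-6.536,-8.536) [heading=225, draw]
  RT 120: heading 225 -> 105
  -- iteration 2/3 --
  FD 5: (-6.536,-8.536) -> (-7.83,-3.706) [heading=105, draw]
  RT 120: heading 105 -> 345
  -- iteration 3/3 --
  FD 5: (-7.83,-3.706) -> (-3,-5) [heading=345, draw]
  RT 120: heading 345 -> 225
]
Final: pos=(-3,-5), heading=225, 3 segment(s) drawn

Start position: (-3, -5)
Final position: (-3, -5)
Distance = 0; < 1e-6 -> CLOSED

Answer: yes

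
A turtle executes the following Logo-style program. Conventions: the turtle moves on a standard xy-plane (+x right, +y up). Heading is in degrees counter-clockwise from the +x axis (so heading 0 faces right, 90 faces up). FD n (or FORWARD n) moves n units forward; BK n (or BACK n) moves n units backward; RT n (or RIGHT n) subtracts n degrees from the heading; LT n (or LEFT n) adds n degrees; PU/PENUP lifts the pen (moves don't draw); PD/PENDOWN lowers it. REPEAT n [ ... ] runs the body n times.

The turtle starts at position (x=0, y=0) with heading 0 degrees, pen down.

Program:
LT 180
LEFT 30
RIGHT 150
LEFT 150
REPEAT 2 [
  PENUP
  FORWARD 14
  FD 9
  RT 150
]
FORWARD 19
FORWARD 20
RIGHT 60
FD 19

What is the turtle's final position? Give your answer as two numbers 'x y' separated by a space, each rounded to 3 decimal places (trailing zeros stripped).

Executing turtle program step by step:
Start: pos=(0,0), heading=0, pen down
LT 180: heading 0 -> 180
LT 30: heading 180 -> 210
RT 150: heading 210 -> 60
LT 150: heading 60 -> 210
REPEAT 2 [
  -- iteration 1/2 --
  PU: pen up
  FD 14: (0,0) -> (-12.124,-7) [heading=210, move]
  FD 9: (-12.124,-7) -> (-19.919,-11.5) [heading=210, move]
  RT 150: heading 210 -> 60
  -- iteration 2/2 --
  PU: pen up
  FD 14: (-19.919,-11.5) -> (-12.919,0.624) [heading=60, move]
  FD 9: (-12.919,0.624) -> (-8.419,8.419) [heading=60, move]
  RT 150: heading 60 -> 270
]
FD 19: (-8.419,8.419) -> (-8.419,-10.581) [heading=270, move]
FD 20: (-8.419,-10.581) -> (-8.419,-30.581) [heading=270, move]
RT 60: heading 270 -> 210
FD 19: (-8.419,-30.581) -> (-24.873,-40.081) [heading=210, move]
Final: pos=(-24.873,-40.081), heading=210, 0 segment(s) drawn

Answer: -24.873 -40.081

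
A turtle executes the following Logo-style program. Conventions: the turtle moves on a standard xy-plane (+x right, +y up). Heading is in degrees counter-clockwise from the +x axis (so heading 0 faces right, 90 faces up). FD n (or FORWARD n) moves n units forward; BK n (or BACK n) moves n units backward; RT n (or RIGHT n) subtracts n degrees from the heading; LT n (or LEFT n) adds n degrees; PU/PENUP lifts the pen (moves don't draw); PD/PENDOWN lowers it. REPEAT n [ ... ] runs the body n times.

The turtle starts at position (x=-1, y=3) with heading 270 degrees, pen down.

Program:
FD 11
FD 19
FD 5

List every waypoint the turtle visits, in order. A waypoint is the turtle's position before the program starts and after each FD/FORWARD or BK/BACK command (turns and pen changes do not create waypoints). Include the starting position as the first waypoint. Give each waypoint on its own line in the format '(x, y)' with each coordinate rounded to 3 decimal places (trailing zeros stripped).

Executing turtle program step by step:
Start: pos=(-1,3), heading=270, pen down
FD 11: (-1,3) -> (-1,-8) [heading=270, draw]
FD 19: (-1,-8) -> (-1,-27) [heading=270, draw]
FD 5: (-1,-27) -> (-1,-32) [heading=270, draw]
Final: pos=(-1,-32), heading=270, 3 segment(s) drawn
Waypoints (4 total):
(-1, 3)
(-1, -8)
(-1, -27)
(-1, -32)

Answer: (-1, 3)
(-1, -8)
(-1, -27)
(-1, -32)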